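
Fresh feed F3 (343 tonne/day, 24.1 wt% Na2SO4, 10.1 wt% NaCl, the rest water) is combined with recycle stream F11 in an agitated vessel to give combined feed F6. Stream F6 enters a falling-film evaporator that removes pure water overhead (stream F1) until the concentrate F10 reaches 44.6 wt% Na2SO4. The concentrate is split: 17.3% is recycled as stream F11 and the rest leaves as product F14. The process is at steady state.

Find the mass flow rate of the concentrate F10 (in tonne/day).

Overall Na2SO4 balance (none leaves overhead): Na2SO4 in fresh feed = Na2SO4 in product, i.e. 343×0.241 = (1−0.173)·F10·0.446.
F10 = 82.663/(0.446×0.827) = 224.11 tonne/day.

224.1 tonne/day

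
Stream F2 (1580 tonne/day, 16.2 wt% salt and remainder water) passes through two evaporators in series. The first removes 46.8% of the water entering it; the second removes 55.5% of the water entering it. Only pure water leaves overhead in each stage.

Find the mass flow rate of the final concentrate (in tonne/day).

569.4 tonne/day

water in feed = 1580×0.838 = 1324 tonne/day.
After stage 1: water left = (1−0.468)×1324 = 704.39; stream total = 960.35 tonne/day.
After stage 2: water left = (1−0.555)×704.39 = 313.45; final concentrate = 569.41 tonne/day.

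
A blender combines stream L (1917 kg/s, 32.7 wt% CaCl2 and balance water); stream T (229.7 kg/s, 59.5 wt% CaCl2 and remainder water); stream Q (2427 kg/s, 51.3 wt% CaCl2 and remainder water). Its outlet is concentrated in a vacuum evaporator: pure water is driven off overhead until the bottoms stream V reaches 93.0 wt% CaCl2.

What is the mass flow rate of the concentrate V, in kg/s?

2160 kg/s

CaCl2 entering = 1917×0.327 + 229.7×0.595 + 2427×0.513 = 2008.6 kg/s.
All CaCl2 reports to V, so V = 2008.6/0.930 = 2159.8 kg/s.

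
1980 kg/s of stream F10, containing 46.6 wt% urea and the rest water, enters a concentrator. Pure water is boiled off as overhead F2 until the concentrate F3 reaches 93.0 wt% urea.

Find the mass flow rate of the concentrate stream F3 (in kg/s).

urea is conserved: 1980×0.466 = 922.68 kg/s all reports to the concentrate.
Concentrate = 922.68/(target fraction) = 992.13 kg/s.

992.1 kg/s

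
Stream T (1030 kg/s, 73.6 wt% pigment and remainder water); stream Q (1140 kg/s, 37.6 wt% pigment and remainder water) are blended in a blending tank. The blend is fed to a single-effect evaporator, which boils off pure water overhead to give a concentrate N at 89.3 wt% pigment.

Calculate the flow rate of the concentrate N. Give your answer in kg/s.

1329 kg/s

pigment entering = 1030×0.736 + 1140×0.376 = 1186.7 kg/s.
All pigment reports to N, so N = 1186.7/0.893 = 1328.9 kg/s.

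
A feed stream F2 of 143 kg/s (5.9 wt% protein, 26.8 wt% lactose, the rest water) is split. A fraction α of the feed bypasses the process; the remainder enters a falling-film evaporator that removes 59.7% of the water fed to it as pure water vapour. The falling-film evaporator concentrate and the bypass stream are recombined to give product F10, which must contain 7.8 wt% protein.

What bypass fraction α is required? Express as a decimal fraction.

0.394

All 143×0.059 = 8.437 kg/s of protein reaches F10, so F10 = 8.437/0.078 = 108.17 kg/s and vapour = 34.833 kg/s.
The evaporator receives (1−α)·143 of feed at 0.673 water and removes 0.597 of that water:
0.597×0.673×(1−α)×143 = 34.833
(1−α) = 34.833/57.455 = 0.6063;  α = 0.3937.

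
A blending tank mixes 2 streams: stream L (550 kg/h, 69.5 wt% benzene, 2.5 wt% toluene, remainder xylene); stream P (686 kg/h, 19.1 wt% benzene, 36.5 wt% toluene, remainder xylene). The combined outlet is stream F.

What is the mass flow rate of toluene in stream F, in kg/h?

toluene out = toluene in = 550×0.025 + 686×0.365 = 264.14 kg/h.

264.1 kg/h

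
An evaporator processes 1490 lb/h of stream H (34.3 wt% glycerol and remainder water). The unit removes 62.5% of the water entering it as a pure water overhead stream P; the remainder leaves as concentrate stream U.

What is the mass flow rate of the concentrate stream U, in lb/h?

water entering = 1490×0.657 = 978.93 lb/h; overhead removed = 0.625×978.93 = 611.83 lb/h.
Concentrate = 1490 − 611.83 = 878.17 lb/h.

878.2 lb/h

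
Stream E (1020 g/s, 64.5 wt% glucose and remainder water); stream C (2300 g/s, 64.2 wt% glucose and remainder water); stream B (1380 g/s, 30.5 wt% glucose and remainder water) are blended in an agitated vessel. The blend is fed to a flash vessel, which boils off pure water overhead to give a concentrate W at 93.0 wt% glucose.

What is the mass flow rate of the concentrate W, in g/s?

2748 g/s

glucose entering = 1020×0.645 + 2300×0.642 + 1380×0.305 = 2555.4 g/s.
All glucose reports to W, so W = 2555.4/0.930 = 2747.7 g/s.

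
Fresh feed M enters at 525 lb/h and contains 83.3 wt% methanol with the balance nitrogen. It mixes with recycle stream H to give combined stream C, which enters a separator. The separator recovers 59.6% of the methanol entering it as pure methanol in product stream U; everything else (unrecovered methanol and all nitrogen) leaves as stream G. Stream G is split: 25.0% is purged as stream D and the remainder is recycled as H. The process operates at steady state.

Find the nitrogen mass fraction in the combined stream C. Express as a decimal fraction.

nitrogen enters only via M and leaves only via the purge: 525×0.167 = 0.250×(nitrogen in G), and the separator passes all nitrogen, so nitrogen in C = nitrogen in G = 350.7 lb/h.
methanol in C: m_A = 525×0.833 + (1−0.250)·(1−0.596)·m_A, so m_A = 437.32/0.6970 = 627.44 lb/h.
C = 627.44 + 350.7 = 978.14 lb/h.
nitrogen fraction in C = 350.7/978.14 = 0.359.

0.359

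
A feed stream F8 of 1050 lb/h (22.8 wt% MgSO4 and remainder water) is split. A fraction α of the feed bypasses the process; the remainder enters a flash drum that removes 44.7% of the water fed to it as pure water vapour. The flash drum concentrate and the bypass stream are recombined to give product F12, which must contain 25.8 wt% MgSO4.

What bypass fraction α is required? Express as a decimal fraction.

0.663

All 1050×0.228 = 239.4 lb/h of MgSO4 reaches F12, so F12 = 239.4/0.258 = 927.91 lb/h and vapour = 122.09 lb/h.
The evaporator receives (1−α)·1050 of feed at 0.772 water and removes 0.447 of that water:
0.447×0.772×(1−α)×1050 = 122.09
(1−α) = 122.09/362.34 = 0.3370;  α = 0.6630.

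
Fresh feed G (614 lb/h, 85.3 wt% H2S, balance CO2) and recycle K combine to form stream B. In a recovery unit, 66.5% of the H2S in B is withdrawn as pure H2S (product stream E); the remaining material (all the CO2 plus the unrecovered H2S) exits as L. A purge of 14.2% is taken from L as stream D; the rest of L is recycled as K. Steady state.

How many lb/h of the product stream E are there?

488.8 lb/h

H2S in B: m_A = 614×0.853 + (1−0.142)·(1−0.665)·m_A, so m_A = 523.74/0.7126 = 735 lb/h.
Product E = 0.665×735 = 488.78 lb/h.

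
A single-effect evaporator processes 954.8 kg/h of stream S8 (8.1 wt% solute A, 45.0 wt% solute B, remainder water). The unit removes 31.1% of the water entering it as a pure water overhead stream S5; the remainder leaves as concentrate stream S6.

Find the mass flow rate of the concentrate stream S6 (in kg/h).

water entering = 954.8×0.469 = 447.8 kg/h; overhead removed = 0.311×447.8 = 139.27 kg/h.
Concentrate = 954.8 − 139.27 = 815.53 kg/h.

815.5 kg/h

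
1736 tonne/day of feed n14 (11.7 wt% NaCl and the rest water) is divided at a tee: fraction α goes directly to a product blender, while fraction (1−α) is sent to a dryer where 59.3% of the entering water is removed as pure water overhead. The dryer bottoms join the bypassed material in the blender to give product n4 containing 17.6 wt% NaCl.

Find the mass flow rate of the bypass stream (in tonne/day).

All 1736×0.117 = 203.11 tonne/day of NaCl reaches n4, so n4 = 203.11/0.176 = 1154 tonne/day and vapour = 581.95 tonne/day.
The evaporator receives (1−α)·1736 of feed at 0.883 water and removes 0.593 of that water:
0.593×0.883×(1−α)×1736 = 581.95
(1−α) = 581.95/909 = 0.6402;  α = 0.3598.
Bypass flow = 0.3598×1736 = 624.59 tonne/day.

624.6 tonne/day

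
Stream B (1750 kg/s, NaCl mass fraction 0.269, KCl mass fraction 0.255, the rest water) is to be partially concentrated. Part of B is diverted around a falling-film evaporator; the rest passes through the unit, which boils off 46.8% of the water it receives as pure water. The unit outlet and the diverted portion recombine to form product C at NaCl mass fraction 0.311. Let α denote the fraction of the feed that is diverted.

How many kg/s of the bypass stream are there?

All 1750×0.269 = 470.75 kg/s of NaCl reaches C, so C = 470.75/0.311 = 1513.7 kg/s and vapour = 236.33 kg/s.
The evaporator receives (1−α)·1750 of feed at 0.476 water and removes 0.468 of that water:
0.468×0.476×(1−α)×1750 = 236.33
(1−α) = 236.33/389.84 = 0.6062;  α = 0.3938.
Bypass flow = 0.3938×1750 = 689.1 kg/s.

689.1 kg/s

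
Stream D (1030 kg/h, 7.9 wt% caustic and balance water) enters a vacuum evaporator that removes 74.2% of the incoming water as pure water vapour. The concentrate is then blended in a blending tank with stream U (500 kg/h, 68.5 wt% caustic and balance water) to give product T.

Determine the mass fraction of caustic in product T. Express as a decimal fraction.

Vapour removed = 0.742×0.921×1030 = 703.88 kg/h; concentrate = 326.12 kg/h.
caustic reaching the mixer = 81.37 (from concentrate) + 500×0.685 = 423.87 kg/h.
Product flow = 326.12 + 500 = 826.12 kg/h; caustic fraction = 0.513.

0.513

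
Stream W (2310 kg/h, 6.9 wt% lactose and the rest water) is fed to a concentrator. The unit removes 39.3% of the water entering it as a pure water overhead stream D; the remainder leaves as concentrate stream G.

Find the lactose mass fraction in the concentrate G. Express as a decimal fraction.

0.109

lactose is not removed: 2310×0.069 = 159.39 kg/h of lactose enters G.
water entering = 2310×0.931 = 2150.6 kg/h; overhead removed = 0.393×2150.6 = 845.19 kg/h.
Concentrate = 2310 − 845.19 = 1464.8 kg/h.
Mass fraction = 159.39/1464.8 = 0.109.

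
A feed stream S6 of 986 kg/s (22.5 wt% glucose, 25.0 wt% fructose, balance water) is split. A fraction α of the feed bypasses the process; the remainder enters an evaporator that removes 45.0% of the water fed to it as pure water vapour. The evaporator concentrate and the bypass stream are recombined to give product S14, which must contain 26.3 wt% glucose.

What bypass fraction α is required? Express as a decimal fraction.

0.388

All 986×0.225 = 221.85 kg/s of glucose reaches S14, so S14 = 221.85/0.263 = 843.54 kg/s and vapour = 142.46 kg/s.
The evaporator receives (1−α)·986 of feed at 0.525 water and removes 0.450 of that water:
0.450×0.525×(1−α)×986 = 142.46
(1−α) = 142.46/232.94 = 0.6116;  α = 0.3884.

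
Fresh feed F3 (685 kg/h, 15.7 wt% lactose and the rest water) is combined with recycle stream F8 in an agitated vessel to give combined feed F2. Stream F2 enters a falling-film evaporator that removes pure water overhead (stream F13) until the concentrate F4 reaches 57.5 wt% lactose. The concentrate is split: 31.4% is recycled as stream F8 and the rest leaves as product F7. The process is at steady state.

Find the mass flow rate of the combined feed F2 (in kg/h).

770.6 kg/h

Overall lactose balance (none leaves overhead): lactose in fresh feed = lactose in product, i.e. 685×0.157 = (1−0.314)·F4·0.575.
F4 = 107.55/(0.575×0.686) = 272.65 kg/h.
Recycle F8 = 0.314×272.65 = 85.611 kg/h.
Combined feed F2 = 685 + 85.611 = 770.61 kg/h.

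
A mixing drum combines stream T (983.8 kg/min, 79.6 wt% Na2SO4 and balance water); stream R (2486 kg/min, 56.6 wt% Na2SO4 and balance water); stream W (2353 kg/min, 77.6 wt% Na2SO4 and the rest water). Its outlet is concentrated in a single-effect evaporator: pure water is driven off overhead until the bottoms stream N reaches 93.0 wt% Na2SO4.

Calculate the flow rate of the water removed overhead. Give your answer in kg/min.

1504 kg/min

Na2SO4 entering = 983.8×0.796 + 2486×0.566 + 2353×0.776 = 4016.1 kg/min.
All Na2SO4 reports to N, so N = 4016.1/0.930 = 4318.4 kg/min.
Total feed = 5822.8 kg/min; overhead = 5822.8 − 4318.4 = 1504.4 kg/min.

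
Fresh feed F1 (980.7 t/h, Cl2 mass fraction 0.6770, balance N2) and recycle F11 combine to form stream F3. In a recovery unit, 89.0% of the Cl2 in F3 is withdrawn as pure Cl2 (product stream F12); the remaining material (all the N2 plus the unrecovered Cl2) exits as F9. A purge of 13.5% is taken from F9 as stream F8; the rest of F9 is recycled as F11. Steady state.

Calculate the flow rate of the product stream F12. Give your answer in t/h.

Cl2 in F3: m_A = 980.7×0.677 + (1−0.135)·(1−0.890)·m_A, so m_A = 663.93/0.9049 = 733.75 t/h.
Product F12 = 0.890×733.75 = 653.04 t/h.

653 t/h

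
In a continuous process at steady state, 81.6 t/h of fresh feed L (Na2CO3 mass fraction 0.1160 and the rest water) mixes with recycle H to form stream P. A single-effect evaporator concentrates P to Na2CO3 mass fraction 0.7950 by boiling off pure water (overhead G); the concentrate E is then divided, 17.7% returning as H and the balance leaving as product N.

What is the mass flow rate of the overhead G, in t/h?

Overall Na2CO3 balance (none leaves overhead): Na2CO3 in fresh feed = Na2CO3 in product, i.e. 81.6×0.116 = (1−0.177)·E·0.795.
E = 9.4656/(0.795×0.823) = 14.467 t/h.
Recycle H = 0.177×14.467 = 2.5607 t/h.
Combined feed P = 81.6 + 2.5607 = 84.161 t/h.
Overhead G = P − E = 84.161 − 14.467 = 69.694 t/h.

69.69 t/h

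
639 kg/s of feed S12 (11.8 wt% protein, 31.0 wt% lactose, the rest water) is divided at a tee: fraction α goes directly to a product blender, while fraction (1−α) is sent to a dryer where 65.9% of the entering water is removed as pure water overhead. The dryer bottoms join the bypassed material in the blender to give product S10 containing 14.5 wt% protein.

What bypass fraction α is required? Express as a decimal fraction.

0.506

All 639×0.118 = 75.402 kg/s of protein reaches S10, so S10 = 75.402/0.145 = 520.01 kg/s and vapour = 118.99 kg/s.
The evaporator receives (1−α)·639 of feed at 0.572 water and removes 0.659 of that water:
0.659×0.572×(1−α)×639 = 118.99
(1−α) = 118.99/240.87 = 0.4940;  α = 0.5060.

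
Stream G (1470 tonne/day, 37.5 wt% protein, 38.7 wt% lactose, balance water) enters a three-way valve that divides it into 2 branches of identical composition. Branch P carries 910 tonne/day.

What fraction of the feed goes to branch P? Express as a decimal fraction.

0.619

Fraction to P = 910/1470 = 0.6190.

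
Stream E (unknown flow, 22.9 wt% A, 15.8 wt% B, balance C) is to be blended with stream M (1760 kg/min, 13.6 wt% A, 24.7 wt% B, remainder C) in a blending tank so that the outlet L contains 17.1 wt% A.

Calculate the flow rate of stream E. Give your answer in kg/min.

1062 kg/min

Let E be the unknown flow. Total out = 1760 + E.
A balance: 239.36 + 0.229·E = 0.171·(1760 + E)
(0.229 − 0.171)·E = 0.171×1760 − 239.36 = 61.6
E = 61.6 / 0.058 = 1062.1 kg/min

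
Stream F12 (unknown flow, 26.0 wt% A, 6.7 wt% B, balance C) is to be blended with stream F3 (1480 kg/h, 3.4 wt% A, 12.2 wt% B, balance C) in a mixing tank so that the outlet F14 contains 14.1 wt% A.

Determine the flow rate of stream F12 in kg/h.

Let F12 be the unknown flow. Total out = 1480 + F12.
A balance: 50.32 + 0.260·F12 = 0.141·(1480 + F12)
(0.260 − 0.141)·F12 = 0.141×1480 − 50.32 = 158.36
F12 = 158.36 / 0.119 = 1330.8 kg/h

1331 kg/h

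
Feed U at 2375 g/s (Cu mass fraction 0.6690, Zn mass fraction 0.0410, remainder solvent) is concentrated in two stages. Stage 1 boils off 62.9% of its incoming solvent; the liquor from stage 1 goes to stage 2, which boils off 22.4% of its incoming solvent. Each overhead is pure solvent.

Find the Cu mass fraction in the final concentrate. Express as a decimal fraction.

0.8431

solvent in feed = 2375×0.290 = 688.75 g/s.
After stage 1: solvent left = (1−0.629)×688.75 = 255.53; stream total = 1941.8 g/s.
After stage 2: solvent left = (1−0.224)×255.53 = 198.29; final concentrate = 1884.5 g/s.
Cu fraction = 1588.9/1884.5 = 0.8431.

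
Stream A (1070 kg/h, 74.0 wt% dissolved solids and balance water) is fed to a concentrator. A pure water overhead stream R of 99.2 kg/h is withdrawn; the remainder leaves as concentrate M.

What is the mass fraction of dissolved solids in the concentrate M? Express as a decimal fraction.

dissolved solids is not removed: 1070×0.740 = 791.8 kg/h of dissolved solids enters M.
Concentrate = 1070 − 99.2 = 970.8 kg/h.
Mass fraction = 791.8/970.8 = 0.816.

0.816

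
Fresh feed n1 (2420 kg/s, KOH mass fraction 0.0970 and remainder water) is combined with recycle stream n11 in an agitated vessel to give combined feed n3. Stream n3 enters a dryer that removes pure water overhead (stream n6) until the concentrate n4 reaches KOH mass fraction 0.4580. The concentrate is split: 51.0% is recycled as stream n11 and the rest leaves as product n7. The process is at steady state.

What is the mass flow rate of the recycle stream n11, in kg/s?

Overall KOH balance (none leaves overhead): KOH in fresh feed = KOH in product, i.e. 2420×0.097 = (1−0.510)·n4·0.458.
n4 = 234.74/(0.458×0.490) = 1046 kg/s.
Recycle n11 = 0.510×1046 = 533.45 kg/s.

533.5 kg/s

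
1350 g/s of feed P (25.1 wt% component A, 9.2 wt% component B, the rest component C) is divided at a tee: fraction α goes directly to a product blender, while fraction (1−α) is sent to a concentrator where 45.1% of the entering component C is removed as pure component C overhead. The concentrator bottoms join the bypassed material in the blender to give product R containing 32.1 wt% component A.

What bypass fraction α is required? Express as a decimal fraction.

0.264

All 1350×0.251 = 338.85 g/s of component A reaches R, so R = 338.85/0.321 = 1055.6 g/s and vapour = 294.39 g/s.
The evaporator receives (1−α)·1350 of feed at 0.657 component C and removes 0.451 of that component C:
0.451×0.657×(1−α)×1350 = 294.39
(1−α) = 294.39/400.01 = 0.7360;  α = 0.2640.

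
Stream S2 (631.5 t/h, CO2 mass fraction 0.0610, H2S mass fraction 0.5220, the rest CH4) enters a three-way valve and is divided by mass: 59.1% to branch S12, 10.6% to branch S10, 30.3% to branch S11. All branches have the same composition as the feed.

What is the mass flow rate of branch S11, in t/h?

191.3 t/h

Branch S11 flow = 0.303×631.5 = 191.34 t/h.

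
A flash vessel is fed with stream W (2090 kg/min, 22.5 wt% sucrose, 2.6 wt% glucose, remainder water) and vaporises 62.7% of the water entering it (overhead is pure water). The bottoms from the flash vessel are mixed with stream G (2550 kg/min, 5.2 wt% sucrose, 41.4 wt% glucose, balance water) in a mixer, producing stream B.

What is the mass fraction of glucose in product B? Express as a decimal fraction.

Vapour removed = 0.627×0.749×2090 = 981.51 kg/min; concentrate = 1108.5 kg/min.
glucose reaching the mixer = 54.34 (from concentrate) + 2550×0.414 = 1110 kg/min.
Product flow = 1108.5 + 2550 = 3658.5 kg/min; glucose fraction = 0.303.

0.303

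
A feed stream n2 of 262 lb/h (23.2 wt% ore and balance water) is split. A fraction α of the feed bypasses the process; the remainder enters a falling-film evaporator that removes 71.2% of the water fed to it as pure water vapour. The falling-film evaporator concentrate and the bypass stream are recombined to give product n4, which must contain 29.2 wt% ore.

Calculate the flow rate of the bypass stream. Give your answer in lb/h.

163.5 lb/h

All 262×0.232 = 60.784 lb/h of ore reaches n4, so n4 = 60.784/0.292 = 208.16 lb/h and vapour = 53.836 lb/h.
The evaporator receives (1−α)·262 of feed at 0.768 water and removes 0.712 of that water:
0.712×0.768×(1−α)×262 = 53.836
(1−α) = 53.836/143.27 = 0.3758;  α = 0.6242.
Bypass flow = 0.6242×262 = 163.55 lb/h.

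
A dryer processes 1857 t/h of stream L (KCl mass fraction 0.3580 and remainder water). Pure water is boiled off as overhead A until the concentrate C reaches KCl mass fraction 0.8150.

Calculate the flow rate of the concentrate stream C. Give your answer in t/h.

KCl is conserved: 1857×0.358 = 664.81 t/h all reports to the concentrate.
Concentrate = 664.81/(target fraction) = 815.71 t/h.

815.7 t/h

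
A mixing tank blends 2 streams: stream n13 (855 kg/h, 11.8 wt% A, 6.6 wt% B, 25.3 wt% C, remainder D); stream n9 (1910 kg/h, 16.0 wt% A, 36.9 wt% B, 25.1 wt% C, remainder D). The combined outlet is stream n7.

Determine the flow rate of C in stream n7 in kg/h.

695.7 kg/h

C out = C in = 855×0.253 + 1910×0.251 = 695.73 kg/h.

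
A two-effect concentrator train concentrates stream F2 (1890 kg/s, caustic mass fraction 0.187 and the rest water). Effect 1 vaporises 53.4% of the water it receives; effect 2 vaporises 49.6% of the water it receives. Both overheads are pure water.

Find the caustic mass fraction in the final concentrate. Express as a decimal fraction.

water in feed = 1890×0.813 = 1536.6 kg/s.
After stage 1: water left = (1−0.534)×1536.6 = 716.04; stream total = 1069.5 kg/s.
After stage 2: water left = (1−0.496)×716.04 = 360.88; final concentrate = 714.31 kg/s.
caustic fraction = 353.43/714.31 = 0.495.

0.495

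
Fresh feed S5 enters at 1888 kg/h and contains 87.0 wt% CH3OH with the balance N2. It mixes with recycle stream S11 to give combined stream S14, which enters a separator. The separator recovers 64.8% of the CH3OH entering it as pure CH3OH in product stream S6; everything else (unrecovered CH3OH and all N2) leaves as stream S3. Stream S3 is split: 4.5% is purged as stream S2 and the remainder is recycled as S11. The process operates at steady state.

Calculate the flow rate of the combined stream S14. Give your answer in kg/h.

N2 enters only via S5 and leaves only via the purge: 1888×0.130 = 0.045×(N2 in S3), and the separator passes all N2, so N2 in S14 = N2 in S3 = 5454.2 kg/h.
CH3OH in S14: m_A = 1888×0.870 + (1−0.045)·(1−0.648)·m_A, so m_A = 1642.6/0.6638 = 2474.3 kg/h.
S14 = 2474.3 + 5454.2 = 7928.6 kg/h.

7929 kg/h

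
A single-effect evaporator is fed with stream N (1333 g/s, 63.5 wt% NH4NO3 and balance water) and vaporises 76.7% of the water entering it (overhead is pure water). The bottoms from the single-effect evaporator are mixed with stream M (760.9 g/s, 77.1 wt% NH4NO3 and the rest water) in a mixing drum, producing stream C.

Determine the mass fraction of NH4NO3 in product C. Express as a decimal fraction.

Vapour removed = 0.767×0.365×1333 = 373.18 g/s; concentrate = 959.82 g/s.
NH4NO3 reaching the mixer = 846.46 (from concentrate) + 760.9×0.771 = 1433.1 g/s.
Product flow = 959.82 + 760.9 = 1720.7 g/s; NH4NO3 fraction = 0.8329.

0.8329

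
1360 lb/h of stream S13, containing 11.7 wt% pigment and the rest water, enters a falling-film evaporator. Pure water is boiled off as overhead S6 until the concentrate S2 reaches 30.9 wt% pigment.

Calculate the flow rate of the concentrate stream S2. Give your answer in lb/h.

pigment is conserved: 1360×0.117 = 159.12 lb/h all reports to the concentrate.
Concentrate = 159.12/(target fraction) = 514.95 lb/h.

515 lb/h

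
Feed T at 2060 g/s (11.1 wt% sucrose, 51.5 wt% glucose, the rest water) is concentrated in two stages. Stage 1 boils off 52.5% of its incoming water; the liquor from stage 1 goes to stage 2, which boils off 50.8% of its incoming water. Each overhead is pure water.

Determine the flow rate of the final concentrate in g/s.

water in feed = 2060×0.374 = 770.44 g/s.
After stage 1: water left = (1−0.525)×770.44 = 365.96; stream total = 1655.5 g/s.
After stage 2: water left = (1−0.508)×365.96 = 180.05; final concentrate = 1469.6 g/s.

1470 g/s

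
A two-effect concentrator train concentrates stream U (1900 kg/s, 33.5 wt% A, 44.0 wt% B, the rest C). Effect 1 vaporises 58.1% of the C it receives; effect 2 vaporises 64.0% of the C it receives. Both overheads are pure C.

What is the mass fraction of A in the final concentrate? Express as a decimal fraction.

0.414

C in feed = 1900×0.225 = 427.5 kg/s.
After stage 1: C left = (1−0.581)×427.5 = 179.12; stream total = 1651.6 kg/s.
After stage 2: C left = (1−0.640)×179.12 = 64.484; final concentrate = 1537 kg/s.
A fraction = 636.5/1537 = 0.414.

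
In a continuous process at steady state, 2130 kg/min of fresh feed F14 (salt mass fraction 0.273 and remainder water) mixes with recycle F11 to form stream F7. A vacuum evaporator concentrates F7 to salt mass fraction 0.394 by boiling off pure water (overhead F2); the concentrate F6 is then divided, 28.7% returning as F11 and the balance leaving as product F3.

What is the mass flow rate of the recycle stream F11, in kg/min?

594.1 kg/min

Overall salt balance (none leaves overhead): salt in fresh feed = salt in product, i.e. 2130×0.273 = (1−0.287)·F6·0.394.
F6 = 581.49/(0.394×0.713) = 2069.9 kg/min.
Recycle F11 = 0.287×2069.9 = 594.07 kg/min.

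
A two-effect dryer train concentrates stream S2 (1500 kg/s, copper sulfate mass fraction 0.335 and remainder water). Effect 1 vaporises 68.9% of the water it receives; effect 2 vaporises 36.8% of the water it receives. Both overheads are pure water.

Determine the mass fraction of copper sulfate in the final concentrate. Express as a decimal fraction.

water in feed = 1500×0.665 = 997.5 kg/s.
After stage 1: water left = (1−0.689)×997.5 = 310.22; stream total = 812.72 kg/s.
After stage 2: water left = (1−0.368)×310.22 = 196.06; final concentrate = 698.56 kg/s.
copper sulfate fraction = 502.5/698.56 = 0.719.

0.719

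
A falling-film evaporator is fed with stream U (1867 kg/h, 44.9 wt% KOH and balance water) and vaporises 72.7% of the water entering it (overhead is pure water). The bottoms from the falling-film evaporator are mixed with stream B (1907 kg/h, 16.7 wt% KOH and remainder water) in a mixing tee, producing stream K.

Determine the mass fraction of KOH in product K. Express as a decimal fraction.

Vapour removed = 0.727×0.551×1867 = 747.88 kg/h; concentrate = 1119.1 kg/h.
KOH reaching the mixer = 838.28 (from concentrate) + 1907×0.167 = 1156.8 kg/h.
Product flow = 1119.1 + 1907 = 3026.1 kg/h; KOH fraction = 0.382.

0.382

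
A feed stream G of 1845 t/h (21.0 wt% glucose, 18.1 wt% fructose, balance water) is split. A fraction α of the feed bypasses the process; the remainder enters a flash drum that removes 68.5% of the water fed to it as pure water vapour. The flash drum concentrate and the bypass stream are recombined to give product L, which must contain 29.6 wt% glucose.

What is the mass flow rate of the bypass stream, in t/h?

All 1845×0.210 = 387.45 t/h of glucose reaches L, so L = 387.45/0.296 = 1309 t/h and vapour = 536.05 t/h.
The evaporator receives (1−α)·1845 of feed at 0.609 water and removes 0.685 of that water:
0.685×0.609×(1−α)×1845 = 536.05
(1−α) = 536.05/769.67 = 0.6965;  α = 0.3035.
Bypass flow = 0.3035×1845 = 560.02 t/h.

560 t/h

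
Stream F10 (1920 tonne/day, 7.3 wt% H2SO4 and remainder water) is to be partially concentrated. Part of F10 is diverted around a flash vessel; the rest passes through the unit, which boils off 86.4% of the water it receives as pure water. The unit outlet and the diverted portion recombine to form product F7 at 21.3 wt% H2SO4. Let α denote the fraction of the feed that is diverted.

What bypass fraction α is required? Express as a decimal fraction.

0.179

All 1920×0.073 = 140.16 tonne/day of H2SO4 reaches F7, so F7 = 140.16/0.213 = 658.03 tonne/day and vapour = 1262 tonne/day.
The evaporator receives (1−α)·1920 of feed at 0.927 water and removes 0.864 of that water:
0.864×0.927×(1−α)×1920 = 1262
(1−α) = 1262/1537.8 = 0.8206;  α = 0.1794.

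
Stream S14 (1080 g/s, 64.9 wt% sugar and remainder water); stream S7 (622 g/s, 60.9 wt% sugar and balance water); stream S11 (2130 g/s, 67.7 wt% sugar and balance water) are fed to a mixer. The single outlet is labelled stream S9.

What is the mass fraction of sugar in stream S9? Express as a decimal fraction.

0.6581

Total flow out = 1080 + 622 + 2130 = 3832 g/s.
sugar in = 1080×0.649 + 622×0.609 + 2130×0.677 = 2521.7 g/s.
sugar mass fraction in S9 = 2521.7/3832 = 0.6581.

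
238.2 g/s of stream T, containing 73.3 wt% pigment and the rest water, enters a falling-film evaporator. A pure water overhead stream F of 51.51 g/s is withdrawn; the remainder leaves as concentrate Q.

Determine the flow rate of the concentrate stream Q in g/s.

186.7 g/s

Concentrate = 238.2 − 51.51 = 186.69 g/s.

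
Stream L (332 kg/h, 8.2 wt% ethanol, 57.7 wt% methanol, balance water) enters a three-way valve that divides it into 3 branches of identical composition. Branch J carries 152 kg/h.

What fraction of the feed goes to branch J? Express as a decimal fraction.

Fraction to J = 152/332 = 0.4578.

0.458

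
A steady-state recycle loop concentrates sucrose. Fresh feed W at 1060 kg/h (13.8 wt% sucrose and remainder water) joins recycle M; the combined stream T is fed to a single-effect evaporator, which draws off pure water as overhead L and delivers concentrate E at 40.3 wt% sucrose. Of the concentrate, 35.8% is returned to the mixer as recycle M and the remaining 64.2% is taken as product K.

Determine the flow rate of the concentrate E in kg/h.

Overall sucrose balance (none leaves overhead): sucrose in fresh feed = sucrose in product, i.e. 1060×0.138 = (1−0.358)·E·0.403.
E = 146.28/(0.403×0.642) = 565.39 kg/h.

565.4 kg/h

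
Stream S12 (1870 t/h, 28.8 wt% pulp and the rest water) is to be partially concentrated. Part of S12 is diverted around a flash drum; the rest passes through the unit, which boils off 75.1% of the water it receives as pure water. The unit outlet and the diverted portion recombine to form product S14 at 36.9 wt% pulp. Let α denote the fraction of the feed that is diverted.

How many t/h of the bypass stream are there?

1102 t/h

All 1870×0.288 = 538.56 t/h of pulp reaches S14, so S14 = 538.56/0.369 = 1459.5 t/h and vapour = 410.49 t/h.
The evaporator receives (1−α)·1870 of feed at 0.712 water and removes 0.751 of that water:
0.751×0.712×(1−α)×1870 = 410.49
(1−α) = 410.49/999.91 = 0.4105;  α = 0.5895.
Bypass flow = 0.5895×1870 = 1102.3 t/h.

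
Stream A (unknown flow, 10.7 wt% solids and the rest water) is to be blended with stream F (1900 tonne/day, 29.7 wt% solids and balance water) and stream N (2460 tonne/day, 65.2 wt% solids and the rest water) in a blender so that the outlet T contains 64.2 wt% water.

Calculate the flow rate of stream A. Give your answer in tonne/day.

2420 tonne/day

Let A be the unknown flow. Total out = 4360 + A.
water balance: 2191.8 + 0.893·A = 0.642·(4360 + A)
(0.893 − 0.642)·A = 0.642×4360 − 2191.8 = 607.34
A = 607.34 / 0.251 = 2419.7 tonne/day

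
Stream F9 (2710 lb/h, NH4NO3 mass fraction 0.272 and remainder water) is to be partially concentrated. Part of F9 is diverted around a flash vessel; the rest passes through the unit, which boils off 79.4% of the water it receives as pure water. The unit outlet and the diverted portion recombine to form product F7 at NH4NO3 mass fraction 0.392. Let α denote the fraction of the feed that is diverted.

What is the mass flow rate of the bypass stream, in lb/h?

All 2710×0.272 = 737.12 lb/h of NH4NO3 reaches F7, so F7 = 737.12/0.392 = 1880.4 lb/h and vapour = 829.59 lb/h.
The evaporator receives (1−α)·2710 of feed at 0.728 water and removes 0.794 of that water:
0.794×0.728×(1−α)×2710 = 829.59
(1−α) = 829.59/1566.5 = 0.5296;  α = 0.4704.
Bypass flow = 0.4704×2710 = 1274.8 lb/h.

1275 lb/h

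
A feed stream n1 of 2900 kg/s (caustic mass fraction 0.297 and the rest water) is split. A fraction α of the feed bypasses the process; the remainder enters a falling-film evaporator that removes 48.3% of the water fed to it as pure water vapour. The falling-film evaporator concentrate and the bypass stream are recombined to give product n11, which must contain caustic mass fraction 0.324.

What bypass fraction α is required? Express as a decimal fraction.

All 2900×0.297 = 861.3 kg/s of caustic reaches n11, so n11 = 861.3/0.324 = 2658.3 kg/s and vapour = 241.67 kg/s.
The evaporator receives (1−α)·2900 of feed at 0.703 water and removes 0.483 of that water:
0.483×0.703×(1−α)×2900 = 241.67
(1−α) = 241.67/984.69 = 0.2454;  α = 0.7546.

0.755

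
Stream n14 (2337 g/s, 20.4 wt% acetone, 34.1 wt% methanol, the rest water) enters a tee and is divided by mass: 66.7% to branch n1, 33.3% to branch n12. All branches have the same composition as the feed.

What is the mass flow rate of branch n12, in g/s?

778.2 g/s

Branch n12 flow = 0.333×2337 = 778.22 g/s.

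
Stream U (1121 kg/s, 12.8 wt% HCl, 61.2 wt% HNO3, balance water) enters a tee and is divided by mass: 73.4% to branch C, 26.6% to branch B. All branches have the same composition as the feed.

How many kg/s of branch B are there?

Branch B flow = 0.266×1121 = 298.19 kg/s.

298.2 kg/s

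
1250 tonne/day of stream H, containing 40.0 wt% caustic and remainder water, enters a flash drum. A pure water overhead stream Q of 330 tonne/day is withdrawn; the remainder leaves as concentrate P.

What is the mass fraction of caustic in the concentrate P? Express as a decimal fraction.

caustic is not removed: 1250×0.400 = 500 tonne/day of caustic enters P.
Concentrate = 1250 − 330 = 920 tonne/day.
Mass fraction = 500/920 = 0.543.

0.543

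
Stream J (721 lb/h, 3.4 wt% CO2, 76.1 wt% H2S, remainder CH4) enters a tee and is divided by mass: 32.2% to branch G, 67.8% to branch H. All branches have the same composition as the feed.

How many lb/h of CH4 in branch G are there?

47.59 lb/h

Branch G total = 0.322×721 = 232.16 lb/h.
CH4 in G = 0.205×232.16 = 47.593 lb/h.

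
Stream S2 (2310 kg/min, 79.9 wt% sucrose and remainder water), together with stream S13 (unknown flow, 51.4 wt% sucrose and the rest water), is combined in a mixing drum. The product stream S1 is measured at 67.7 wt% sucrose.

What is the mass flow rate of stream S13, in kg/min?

1729 kg/min

Let S13 be the unknown flow. Total out = 2310 + S13.
sucrose balance: 1845.7 + 0.514·S13 = 0.677·(2310 + S13)
(0.514 − 0.677)·S13 = 0.677×2310 − 1845.7 = -281.82
S13 = -281.82 / -0.163 = 1729 kg/min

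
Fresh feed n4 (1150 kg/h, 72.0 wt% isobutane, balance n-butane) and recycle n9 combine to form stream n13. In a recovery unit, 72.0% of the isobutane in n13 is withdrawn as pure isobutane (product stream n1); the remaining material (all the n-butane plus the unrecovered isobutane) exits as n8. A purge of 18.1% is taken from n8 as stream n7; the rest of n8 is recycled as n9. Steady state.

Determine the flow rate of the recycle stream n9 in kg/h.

1703 kg/h

n-butane enters only via n4 and leaves only via the purge: 1150×0.280 = 0.181×(n-butane in n8), and the recovery unit passes all n-butane, so n-butane in n13 = n-butane in n8 = 1779 kg/h.
isobutane in n13: m_A = 1150×0.720 + (1−0.181)·(1−0.720)·m_A, so m_A = 828/0.7707 = 1074.4 kg/h.
n8 = (1−0.720)×1074.4 + 1779 = 2079.8 kg/h.
Recycle n9 = (1−0.181)×2079.8 = 1703.4 kg/h.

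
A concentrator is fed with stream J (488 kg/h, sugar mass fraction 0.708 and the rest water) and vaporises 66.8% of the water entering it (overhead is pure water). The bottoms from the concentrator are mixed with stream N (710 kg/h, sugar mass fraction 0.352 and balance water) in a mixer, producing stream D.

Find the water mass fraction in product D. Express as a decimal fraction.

0.460

Vapour removed = 0.668×0.292×488 = 95.187 kg/h; concentrate = 392.81 kg/h.
water reaching the mixer = 47.309 (from concentrate) + 710×0.648 = 507.39 kg/h.
Product flow = 392.81 + 710 = 1102.8 kg/h; water fraction = 0.460.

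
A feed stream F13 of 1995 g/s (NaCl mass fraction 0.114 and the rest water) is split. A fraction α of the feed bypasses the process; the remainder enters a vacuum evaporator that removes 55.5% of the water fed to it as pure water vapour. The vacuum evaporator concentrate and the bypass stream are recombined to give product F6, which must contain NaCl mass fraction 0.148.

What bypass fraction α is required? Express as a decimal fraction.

0.533

All 1995×0.114 = 227.43 g/s of NaCl reaches F6, so F6 = 227.43/0.148 = 1536.7 g/s and vapour = 458.31 g/s.
The evaporator receives (1−α)·1995 of feed at 0.886 water and removes 0.555 of that water:
0.555×0.886×(1−α)×1995 = 458.31
(1−α) = 458.31/981 = 0.4672;  α = 0.5328.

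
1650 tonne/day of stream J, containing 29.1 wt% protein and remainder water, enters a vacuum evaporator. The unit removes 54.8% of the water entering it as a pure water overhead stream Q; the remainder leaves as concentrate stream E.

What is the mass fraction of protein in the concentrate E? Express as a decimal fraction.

0.476

protein is not removed: 1650×0.291 = 480.15 tonne/day of protein enters E.
water entering = 1650×0.709 = 1169.8 tonne/day; overhead removed = 0.548×1169.8 = 641.08 tonne/day.
Concentrate = 1650 − 641.08 = 1008.9 tonne/day.
Mass fraction = 480.15/1008.9 = 0.476.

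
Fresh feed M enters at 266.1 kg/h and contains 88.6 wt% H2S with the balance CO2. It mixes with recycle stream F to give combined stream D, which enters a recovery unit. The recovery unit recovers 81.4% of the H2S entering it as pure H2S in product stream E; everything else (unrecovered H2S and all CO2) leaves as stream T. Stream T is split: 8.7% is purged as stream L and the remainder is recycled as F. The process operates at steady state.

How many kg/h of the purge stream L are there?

34.93 kg/h

CO2 enters only via M and leaves only via the purge: 266.1×0.114 = 0.087×(CO2 in T), and the recovery unit passes all CO2, so CO2 in D = CO2 in T = 348.68 kg/h.
H2S in D: m_A = 266.1×0.886 + (1−0.087)·(1−0.814)·m_A, so m_A = 235.76/0.8302 = 283.99 kg/h.
T = (1−0.814)×283.99 + 348.68 = 401.51 kg/h.
Purge L = 0.087×401.51 = 34.931 kg/h.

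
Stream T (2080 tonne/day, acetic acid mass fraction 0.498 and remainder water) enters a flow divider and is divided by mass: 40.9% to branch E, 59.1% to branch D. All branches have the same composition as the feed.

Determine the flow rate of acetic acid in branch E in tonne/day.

423.7 tonne/day

Branch E total = 0.409×2080 = 850.72 tonne/day.
acetic acid in E = 0.498×850.72 = 423.66 tonne/day.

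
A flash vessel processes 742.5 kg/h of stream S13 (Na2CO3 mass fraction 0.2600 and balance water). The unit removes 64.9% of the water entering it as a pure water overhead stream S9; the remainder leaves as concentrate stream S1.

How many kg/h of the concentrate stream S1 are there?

385.9 kg/h

water entering = 742.5×0.740 = 549.45 kg/h; overhead removed = 0.649×549.45 = 356.59 kg/h.
Concentrate = 742.5 − 356.59 = 385.91 kg/h.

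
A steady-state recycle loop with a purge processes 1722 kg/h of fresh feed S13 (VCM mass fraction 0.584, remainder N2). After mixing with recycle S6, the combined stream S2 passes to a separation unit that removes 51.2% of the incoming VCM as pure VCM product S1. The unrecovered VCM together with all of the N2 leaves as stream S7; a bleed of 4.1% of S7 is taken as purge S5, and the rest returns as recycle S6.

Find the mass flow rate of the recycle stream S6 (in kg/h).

17640 kg/h

N2 enters only via S13 and leaves only via the purge: 1722×0.416 = 0.041×(N2 in S7), and the separation unit passes all N2, so N2 in S2 = N2 in S7 = 17472 kg/h.
VCM in S2: m_A = 1722×0.584 + (1−0.041)·(1−0.512)·m_A, so m_A = 1005.6/0.5320 = 1890.3 kg/h.
S7 = (1−0.512)×1890.3 + 17472 = 18394 kg/h.
Recycle S6 = (1−0.041)×18394 = 17640 kg/h.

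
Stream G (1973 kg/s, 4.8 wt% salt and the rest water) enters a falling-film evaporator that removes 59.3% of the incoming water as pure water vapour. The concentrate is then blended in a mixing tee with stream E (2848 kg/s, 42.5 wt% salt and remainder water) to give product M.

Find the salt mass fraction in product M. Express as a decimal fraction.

Vapour removed = 0.593×0.952×1973 = 1113.8 kg/s; concentrate = 859.17 kg/s.
salt reaching the mixer = 94.704 (from concentrate) + 2848×0.425 = 1305.1 kg/s.
Product flow = 859.17 + 2848 = 3707.2 kg/s; salt fraction = 0.352.

0.352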